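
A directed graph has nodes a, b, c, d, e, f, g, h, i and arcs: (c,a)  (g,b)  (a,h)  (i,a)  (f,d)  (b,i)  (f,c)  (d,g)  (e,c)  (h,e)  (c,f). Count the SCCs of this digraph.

1

{a, b, c, d, e, f, g, h, i} are all mutually reachable — one SCC of size 9.
That gives 1 strongly connected component.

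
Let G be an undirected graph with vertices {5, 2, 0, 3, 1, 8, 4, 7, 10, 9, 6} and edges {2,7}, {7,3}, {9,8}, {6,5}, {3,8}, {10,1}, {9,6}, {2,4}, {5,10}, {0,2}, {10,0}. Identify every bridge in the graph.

1-10, 2-4

The edges on the cycle 9-6-5-10-0-2-7-3-8-9 are not bridges since each lies on that cycle.
But removing 4—2 disconnects 4 from 2; removing 1—10 disconnects 1 from 10 — these are bridges.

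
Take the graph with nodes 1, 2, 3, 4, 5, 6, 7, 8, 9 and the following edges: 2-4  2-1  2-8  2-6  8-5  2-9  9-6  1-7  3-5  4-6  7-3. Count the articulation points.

1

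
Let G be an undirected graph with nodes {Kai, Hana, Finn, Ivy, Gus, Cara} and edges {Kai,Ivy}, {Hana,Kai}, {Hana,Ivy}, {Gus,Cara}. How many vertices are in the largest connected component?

Finn is isolated — a component by itself.
Starting from Gus we can reach Gus, Cara. That is one component of size 2.
Starting from Ivy we can reach Ivy, Kai, Hana. That is one component of size 3.
The largest has 3 vertices.

3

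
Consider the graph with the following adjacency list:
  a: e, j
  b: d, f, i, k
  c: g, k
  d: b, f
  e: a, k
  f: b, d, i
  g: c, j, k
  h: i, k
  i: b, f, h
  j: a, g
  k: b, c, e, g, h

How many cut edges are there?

The edges on the cycle k-e-a-j-g-k are not bridges since each lies on that cycle.
Every edge lies on some cycle, so there are no bridges.

0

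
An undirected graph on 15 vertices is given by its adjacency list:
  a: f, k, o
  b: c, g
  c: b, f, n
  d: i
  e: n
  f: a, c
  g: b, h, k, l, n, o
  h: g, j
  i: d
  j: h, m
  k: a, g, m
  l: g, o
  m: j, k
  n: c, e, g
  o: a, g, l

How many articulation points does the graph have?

1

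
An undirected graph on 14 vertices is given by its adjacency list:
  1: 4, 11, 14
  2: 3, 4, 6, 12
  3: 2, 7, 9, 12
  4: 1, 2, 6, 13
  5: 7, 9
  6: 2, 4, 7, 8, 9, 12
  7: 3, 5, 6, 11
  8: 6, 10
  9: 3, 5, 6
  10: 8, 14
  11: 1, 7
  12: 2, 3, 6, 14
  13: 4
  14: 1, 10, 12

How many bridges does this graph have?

The edges on the cycle 12-6-8-10-14-12 are not bridges since each lies on that cycle.
But removing 13-4 disconnects 13 from 4 — this is a bridge.

1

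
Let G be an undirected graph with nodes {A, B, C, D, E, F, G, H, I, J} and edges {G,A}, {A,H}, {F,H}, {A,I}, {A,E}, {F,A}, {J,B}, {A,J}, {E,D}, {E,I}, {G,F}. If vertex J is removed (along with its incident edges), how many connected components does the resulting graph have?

With J gone, the remaining components are: {B}; {C}; {A, D, E, F, G, H, I}.
That is 3 components.

3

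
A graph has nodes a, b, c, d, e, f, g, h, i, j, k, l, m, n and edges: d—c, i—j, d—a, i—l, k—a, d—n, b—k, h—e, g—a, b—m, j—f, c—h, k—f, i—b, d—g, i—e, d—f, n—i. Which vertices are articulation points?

Removing b increases the component count from 1 to 2, so b is a cut vertex.
Removing i increases the component count from 1 to 2, so i is a cut vertex.
By contrast removing l leaves 1 component; it is not a cut vertex. No other vertex is a cut vertex either.

b, i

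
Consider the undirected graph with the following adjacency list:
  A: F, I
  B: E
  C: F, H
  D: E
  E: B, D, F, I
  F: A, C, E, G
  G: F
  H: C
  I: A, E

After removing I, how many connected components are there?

With I gone, the remaining components are: {A, B, C, D, E, F, G, H}.
That is 1 component.

1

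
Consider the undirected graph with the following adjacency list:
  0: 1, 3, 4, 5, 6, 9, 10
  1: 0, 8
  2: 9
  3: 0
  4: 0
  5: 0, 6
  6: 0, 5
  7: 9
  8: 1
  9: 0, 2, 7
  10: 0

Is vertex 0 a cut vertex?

Deleting 0 raises the number of components from 1 to 6, so 0 is a cut vertex.

Yes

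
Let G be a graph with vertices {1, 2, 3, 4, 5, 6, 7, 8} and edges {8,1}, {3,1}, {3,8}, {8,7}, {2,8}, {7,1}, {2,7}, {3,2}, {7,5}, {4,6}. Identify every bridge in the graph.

4-6, 5-7

The edges on the cycle 3-2-8-1-3 are not bridges since each lies on that cycle.
But removing 4—6 disconnects 4 from 6; removing 7—5 disconnects 7 from 5 — these are bridges.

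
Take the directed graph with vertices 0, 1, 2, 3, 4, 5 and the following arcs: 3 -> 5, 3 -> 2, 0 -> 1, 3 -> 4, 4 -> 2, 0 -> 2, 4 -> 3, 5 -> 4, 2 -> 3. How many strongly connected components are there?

3

{2, 3, 4, 5} are all mutually reachable — one SCC of size 4.
{1} is an SCC by itself.
{0} is an SCC by itself.
That gives 3 strongly connected components.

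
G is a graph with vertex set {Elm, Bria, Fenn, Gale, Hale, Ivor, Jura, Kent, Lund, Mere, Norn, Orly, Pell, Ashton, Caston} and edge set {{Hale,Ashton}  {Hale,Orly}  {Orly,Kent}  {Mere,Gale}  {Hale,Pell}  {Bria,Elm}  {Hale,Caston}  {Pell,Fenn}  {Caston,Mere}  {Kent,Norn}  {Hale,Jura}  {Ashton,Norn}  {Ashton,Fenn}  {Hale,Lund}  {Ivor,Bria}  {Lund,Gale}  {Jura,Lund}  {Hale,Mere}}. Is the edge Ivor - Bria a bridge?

Yes

Removing Ivor - Bria leaves no path between Ivor and Bria: the component count goes from 2 to 3. So it is a bridge.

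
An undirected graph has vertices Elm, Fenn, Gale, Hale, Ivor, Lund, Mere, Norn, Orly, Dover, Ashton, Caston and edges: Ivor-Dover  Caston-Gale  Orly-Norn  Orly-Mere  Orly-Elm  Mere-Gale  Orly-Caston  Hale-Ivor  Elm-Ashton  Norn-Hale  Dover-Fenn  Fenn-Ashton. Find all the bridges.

The edges on the cycle Orly-Mere-Gale-Caston-Orly are not bridges since each lies on that cycle.
Every edge lies on some cycle, so there are no bridges.

none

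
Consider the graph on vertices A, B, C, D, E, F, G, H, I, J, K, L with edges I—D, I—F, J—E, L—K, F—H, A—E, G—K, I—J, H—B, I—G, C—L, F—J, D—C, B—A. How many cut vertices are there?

Removing I increases the component count from 1 to 2, so I is a cut vertex.
By contrast removing H leaves 1 component; it is not a cut vertex. No other vertex is a cut vertex either.

1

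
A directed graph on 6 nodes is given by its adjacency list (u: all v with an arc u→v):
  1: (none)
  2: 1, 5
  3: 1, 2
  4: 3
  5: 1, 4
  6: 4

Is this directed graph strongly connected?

There is no directed path from 5 to 6, so the graph is not strongly connected.

No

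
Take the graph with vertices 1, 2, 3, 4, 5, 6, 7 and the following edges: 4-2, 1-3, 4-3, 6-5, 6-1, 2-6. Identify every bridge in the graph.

5-6

The edges on the cycle 4-2-6-1-3-4 are not bridges since each lies on that cycle.
But removing 6-5 disconnects 6 from 5 — this is a bridge.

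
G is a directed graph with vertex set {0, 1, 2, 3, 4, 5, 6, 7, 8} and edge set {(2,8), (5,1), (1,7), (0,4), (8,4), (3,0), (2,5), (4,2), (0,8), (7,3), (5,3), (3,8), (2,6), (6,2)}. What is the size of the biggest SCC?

9

{0, 1, 2, 3, 4, 5, 6, 7, 8} are all mutually reachable — one SCC of size 9.
The largest has 9 vertices.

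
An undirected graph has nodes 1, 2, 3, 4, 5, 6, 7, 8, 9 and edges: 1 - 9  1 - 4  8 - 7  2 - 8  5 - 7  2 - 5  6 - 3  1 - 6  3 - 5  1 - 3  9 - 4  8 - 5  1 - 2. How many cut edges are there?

The edges on the cycle 1-9-4-1 are not bridges since each lies on that cycle.
Every edge lies on some cycle, so there are no bridges.

0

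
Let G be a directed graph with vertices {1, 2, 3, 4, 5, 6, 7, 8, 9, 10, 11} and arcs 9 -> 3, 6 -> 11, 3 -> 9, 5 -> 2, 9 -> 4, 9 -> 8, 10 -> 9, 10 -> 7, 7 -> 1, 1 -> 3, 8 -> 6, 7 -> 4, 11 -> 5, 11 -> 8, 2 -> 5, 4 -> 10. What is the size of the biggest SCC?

{1, 3, 4, 7, 9, 10} are all mutually reachable — one SCC of size 6.
{6, 8, 11} are all mutually reachable — one SCC of size 3.
{2, 5} are all mutually reachable — one SCC of size 2.
The largest has 6 vertices.

6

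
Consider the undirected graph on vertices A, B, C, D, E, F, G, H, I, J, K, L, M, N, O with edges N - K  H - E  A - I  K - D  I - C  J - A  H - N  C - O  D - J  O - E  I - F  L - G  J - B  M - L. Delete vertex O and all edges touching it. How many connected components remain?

2

With O gone, the remaining components are: {G, L, M}; {A, B, C, D, E, F, H, I, J, K, N}.
That is 2 components.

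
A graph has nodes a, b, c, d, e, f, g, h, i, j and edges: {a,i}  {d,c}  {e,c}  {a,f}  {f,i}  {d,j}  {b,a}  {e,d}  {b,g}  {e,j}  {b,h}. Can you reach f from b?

From b we can reach a, b, f, g, h, i, which includes f.

Yes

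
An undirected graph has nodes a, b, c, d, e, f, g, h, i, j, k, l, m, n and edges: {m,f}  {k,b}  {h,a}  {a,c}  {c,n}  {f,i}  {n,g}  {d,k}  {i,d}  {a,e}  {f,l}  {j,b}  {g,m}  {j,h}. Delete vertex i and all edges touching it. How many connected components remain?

With i gone, the remaining components are: {a, b, c, d, e, f, g, h, j, k, l, m, n}.
That is 1 component.

1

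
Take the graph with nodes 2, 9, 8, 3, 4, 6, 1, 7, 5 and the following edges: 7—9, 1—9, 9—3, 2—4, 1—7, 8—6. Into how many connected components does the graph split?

5 is isolated — a component by itself.
Starting from 6 we can reach 6, 8. That is one component of size 2.
Starting from 2 we can reach 2, 4. That is one component of size 2.
Starting from 1 we can reach 1, 3, 7, 9. That is one component of size 4.
Total: 4 components.

4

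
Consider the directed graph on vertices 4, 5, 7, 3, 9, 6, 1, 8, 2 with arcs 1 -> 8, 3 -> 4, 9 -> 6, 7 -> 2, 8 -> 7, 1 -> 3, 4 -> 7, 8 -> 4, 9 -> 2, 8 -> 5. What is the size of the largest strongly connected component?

{9} is an SCC by itself.
{8} is an SCC by itself.
{7} is an SCC by itself.
{4} is an SCC by itself.
{3} is an SCC by itself.
(and 4 more singleton SCCs)
The largest has 1 vertex.

1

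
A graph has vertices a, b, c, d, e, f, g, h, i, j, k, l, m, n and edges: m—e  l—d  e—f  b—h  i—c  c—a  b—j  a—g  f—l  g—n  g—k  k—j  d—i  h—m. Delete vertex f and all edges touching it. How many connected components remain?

With f gone, the remaining components are: {a, b, c, d, e, g, h, i, j, k, l, m, n}.
That is 1 component.

1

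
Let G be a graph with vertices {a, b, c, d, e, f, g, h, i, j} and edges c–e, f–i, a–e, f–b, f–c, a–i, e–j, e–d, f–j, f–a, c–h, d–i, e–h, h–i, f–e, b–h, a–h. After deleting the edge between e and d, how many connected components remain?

2

e and d are still connected via e-f-i-d, so the component count stays at 2.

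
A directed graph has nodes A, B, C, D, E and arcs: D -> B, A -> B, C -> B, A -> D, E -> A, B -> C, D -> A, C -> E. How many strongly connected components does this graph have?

1

{A, B, C, D, E} are all mutually reachable — one SCC of size 5.
That gives 1 strongly connected component.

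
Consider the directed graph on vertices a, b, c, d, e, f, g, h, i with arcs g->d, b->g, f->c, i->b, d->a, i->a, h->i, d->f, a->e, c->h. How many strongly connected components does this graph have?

{b, c, d, f, g, h, i} are all mutually reachable — one SCC of size 7.
{a} is an SCC by itself.
{e} is an SCC by itself.
That gives 3 strongly connected components.

3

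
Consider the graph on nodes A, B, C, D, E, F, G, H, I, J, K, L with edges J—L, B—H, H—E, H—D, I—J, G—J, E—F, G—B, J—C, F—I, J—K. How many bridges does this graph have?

The edges on the cycle G-B-H-E-F-I-J-G are not bridges since each lies on that cycle.
But removing J—K disconnects J from K; removing L—J disconnects L from J; removing C—J disconnects C from J; removing D—H disconnects D from H — these are bridges.
That makes 4 bridges.

4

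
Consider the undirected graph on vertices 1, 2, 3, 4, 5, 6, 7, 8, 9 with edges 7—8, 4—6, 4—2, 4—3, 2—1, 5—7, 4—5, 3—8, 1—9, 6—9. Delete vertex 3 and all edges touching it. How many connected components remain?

1

With 3 gone, the remaining components are: {1, 2, 4, 5, 6, 7, 8, 9}.
That is 1 component.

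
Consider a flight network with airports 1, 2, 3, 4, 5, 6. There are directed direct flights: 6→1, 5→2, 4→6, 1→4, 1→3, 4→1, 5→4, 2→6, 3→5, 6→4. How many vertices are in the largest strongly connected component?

{1, 2, 3, 4, 5, 6} are all mutually reachable — one SCC of size 6.
The largest has 6 vertices.

6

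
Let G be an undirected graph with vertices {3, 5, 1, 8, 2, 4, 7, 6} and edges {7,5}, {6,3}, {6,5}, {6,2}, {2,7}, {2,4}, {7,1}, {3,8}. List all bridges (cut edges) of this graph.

1-7, 2-4, 3-6, 3-8

The edges on the cycle 6-2-7-5-6 are not bridges since each lies on that cycle.
But removing 2 - 4 disconnects 2 from 4; removing 7 - 1 disconnects 7 from 1; removing 3 - 8 disconnects 3 from 8; removing 6 - 3 disconnects 6 from 3 — these are bridges.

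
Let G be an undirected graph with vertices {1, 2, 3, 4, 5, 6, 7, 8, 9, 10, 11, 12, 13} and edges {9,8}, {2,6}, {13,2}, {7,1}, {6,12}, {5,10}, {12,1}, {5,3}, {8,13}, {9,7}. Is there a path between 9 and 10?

The component containing 9 is {1, 2, 6, 7, 8, 9, 12, 13}, and 10 is not in it.

No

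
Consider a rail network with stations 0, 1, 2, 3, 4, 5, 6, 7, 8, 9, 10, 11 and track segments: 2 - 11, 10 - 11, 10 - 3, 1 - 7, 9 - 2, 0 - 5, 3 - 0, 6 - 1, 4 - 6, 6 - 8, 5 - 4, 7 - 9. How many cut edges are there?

The edges on the cycle 10-3-0-5-4-6-1-7-9-2-11-10 are not bridges since each lies on that cycle.
But removing 8 - 6 disconnects 8 from 6 — this is a bridge.

1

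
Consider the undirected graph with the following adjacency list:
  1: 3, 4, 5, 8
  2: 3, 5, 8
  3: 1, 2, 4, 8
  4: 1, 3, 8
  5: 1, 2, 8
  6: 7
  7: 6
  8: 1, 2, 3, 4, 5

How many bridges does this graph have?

The edges on the cycle 8-5-2-3-4-8 are not bridges since each lies on that cycle.
But removing 7-6 disconnects 7 from 6 — this is a bridge.

1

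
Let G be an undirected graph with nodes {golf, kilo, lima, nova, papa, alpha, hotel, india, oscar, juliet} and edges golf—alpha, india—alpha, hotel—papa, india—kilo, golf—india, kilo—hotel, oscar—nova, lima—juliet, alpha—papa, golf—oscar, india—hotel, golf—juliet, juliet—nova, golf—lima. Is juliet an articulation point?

No

Deleting juliet leaves 1 component (was 1) (its neighbors golf, lima, nova remain connected to each other), so juliet is not a cut vertex.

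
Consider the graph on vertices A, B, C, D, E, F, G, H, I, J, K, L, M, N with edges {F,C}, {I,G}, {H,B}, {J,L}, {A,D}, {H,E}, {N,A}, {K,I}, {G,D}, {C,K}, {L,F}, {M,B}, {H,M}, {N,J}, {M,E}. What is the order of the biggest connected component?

Starting from B we can reach B, E, H, M. That is one component of size 4.
Starting from A we can reach A, C, D, F, G, I, J, K, L, N. That is one component of size 10.
The largest has 10 vertices.

10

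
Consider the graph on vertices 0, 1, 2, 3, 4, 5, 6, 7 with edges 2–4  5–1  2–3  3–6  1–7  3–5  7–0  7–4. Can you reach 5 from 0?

From 0 we can reach 0, 1, 2, 3, 4, 5, 6, 7, which includes 5.

Yes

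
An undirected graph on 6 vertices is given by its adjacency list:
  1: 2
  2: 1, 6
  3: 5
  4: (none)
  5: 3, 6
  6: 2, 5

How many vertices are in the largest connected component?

4 is isolated — a component by itself.
Starting from 1 we can reach 1, 2, 3, 5, 6. That is one component of size 5.
The largest has 5 vertices.

5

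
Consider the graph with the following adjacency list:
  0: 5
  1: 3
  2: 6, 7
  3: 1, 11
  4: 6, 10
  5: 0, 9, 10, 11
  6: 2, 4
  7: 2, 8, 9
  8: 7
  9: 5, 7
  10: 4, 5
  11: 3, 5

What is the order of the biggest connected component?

Starting from 0 we can reach 0, 1, 2, 3, 4, 5, 6, 7, 8, 9, 10, 11. That is one component of size 12.
The largest has 12 vertices.

12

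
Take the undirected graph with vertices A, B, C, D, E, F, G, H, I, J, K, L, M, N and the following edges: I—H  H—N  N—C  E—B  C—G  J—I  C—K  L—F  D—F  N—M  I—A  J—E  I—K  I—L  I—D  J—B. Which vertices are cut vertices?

Removing C increases the component count from 1 to 2, so C is a cut vertex.
Removing I increases the component count from 1 to 4, so I is a cut vertex.
Removing J increases the component count from 1 to 2, so J is a cut vertex.
Likewise N is a cut vertex.
By contrast removing K leaves 1 component; it is not a cut vertex. No other vertex is a cut vertex either.

C, I, J, N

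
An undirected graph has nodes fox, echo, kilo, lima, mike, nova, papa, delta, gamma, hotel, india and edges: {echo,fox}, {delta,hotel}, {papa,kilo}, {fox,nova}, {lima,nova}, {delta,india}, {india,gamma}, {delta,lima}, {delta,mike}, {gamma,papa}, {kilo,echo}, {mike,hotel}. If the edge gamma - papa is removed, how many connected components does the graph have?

gamma and papa are still connected via gamma-india-delta-lima-nova-fox-echo-kilo-papa, so the component count stays at 1.

1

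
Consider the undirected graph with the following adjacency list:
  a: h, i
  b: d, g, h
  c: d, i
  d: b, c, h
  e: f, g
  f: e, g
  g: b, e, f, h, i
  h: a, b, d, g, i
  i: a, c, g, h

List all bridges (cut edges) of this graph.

none

The edges on the cycle g-e-f-g are not bridges since each lies on that cycle.
Every edge lies on some cycle, so there are no bridges.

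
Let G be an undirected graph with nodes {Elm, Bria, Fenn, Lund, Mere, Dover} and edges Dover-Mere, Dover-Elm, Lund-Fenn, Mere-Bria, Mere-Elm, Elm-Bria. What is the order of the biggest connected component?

4

Starting from Fenn we can reach Fenn, Lund. That is one component of size 2.
Starting from Elm we can reach Elm, Bria, Mere, Dover. That is one component of size 4.
The largest has 4 vertices.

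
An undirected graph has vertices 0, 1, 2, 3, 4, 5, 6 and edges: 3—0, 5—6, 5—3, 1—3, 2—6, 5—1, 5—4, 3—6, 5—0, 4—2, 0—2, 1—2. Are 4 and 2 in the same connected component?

From 4 we can reach 0, 1, 2, 3, 4, 5, 6, which includes 2.

Yes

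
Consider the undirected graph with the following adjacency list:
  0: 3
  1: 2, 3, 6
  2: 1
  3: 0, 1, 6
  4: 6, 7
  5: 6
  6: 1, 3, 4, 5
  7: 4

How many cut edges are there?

5

The edges on the cycle 6-3-1-6 are not bridges since each lies on that cycle.
But removing 4-7 disconnects 4 from 7; removing 3-0 disconnects 3 from 0; removing 6-5 disconnects 6 from 5; removing 6-4 disconnects 6 from 4 — these are bridges.
In total 5 edges are bridges.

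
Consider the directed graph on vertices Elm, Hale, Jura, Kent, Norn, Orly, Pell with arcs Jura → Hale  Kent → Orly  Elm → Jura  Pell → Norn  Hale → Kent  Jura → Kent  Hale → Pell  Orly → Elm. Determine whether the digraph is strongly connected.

There is no directed path from Pell to Jura, so the graph is not strongly connected.

No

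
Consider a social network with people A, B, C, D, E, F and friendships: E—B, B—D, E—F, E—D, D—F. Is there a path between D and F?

Yes

From D we can reach B, D, E, F, which includes F.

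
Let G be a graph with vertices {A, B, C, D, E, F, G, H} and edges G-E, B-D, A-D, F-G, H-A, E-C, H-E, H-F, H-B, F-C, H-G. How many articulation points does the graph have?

Removing H increases the component count from 1 to 2, so H is a cut vertex.
By contrast removing F leaves 1 component; it is not a cut vertex. No other vertex is a cut vertex either.

1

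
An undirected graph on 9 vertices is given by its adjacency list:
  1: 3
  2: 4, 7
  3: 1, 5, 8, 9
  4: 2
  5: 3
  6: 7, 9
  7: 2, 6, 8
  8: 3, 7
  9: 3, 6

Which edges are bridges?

1-3, 2-4, 2-7, 3-5

The edges on the cycle 7-6-9-3-8-7 are not bridges since each lies on that cycle.
But removing 1-3 disconnects 1 from 3; removing 2-4 disconnects 2 from 4; removing 3-5 disconnects 3 from 5; removing 7-2 disconnects 7 from 2 — these are bridges.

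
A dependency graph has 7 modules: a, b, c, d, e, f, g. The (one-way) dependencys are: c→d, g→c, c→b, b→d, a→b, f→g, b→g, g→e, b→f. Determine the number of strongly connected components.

{b, c, f, g} are all mutually reachable — one SCC of size 4.
{e} is an SCC by itself.
{a} is an SCC by itself.
{d} is an SCC by itself.
That gives 4 strongly connected components.

4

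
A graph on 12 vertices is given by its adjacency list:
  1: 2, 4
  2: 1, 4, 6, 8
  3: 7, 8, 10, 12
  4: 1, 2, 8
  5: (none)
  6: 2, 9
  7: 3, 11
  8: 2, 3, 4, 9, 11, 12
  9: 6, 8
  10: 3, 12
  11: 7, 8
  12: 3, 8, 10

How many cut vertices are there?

1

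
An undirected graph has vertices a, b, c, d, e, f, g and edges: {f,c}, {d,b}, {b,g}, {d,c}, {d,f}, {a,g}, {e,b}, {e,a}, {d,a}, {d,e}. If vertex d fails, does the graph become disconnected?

Yes

Deleting d raises the number of components from 1 to 2, so d is a cut vertex.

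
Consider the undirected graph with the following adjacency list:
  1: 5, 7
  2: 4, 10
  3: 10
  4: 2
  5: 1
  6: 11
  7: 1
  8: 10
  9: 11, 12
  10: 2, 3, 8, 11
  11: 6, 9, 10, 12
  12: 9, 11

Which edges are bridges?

The edges on the cycle 9-12-11-9 are not bridges since each lies on that cycle.
But removing 11-10 disconnects 11 from 10; removing 5-1 disconnects 5 from 1; removing 10-2 disconnects 10 from 2; removing 10-8 disconnects 10 from 8 — these are bridges.
In total 8 edges are bridges.

1-5, 1-7, 10-11, 10-2, 10-3, 10-8, 11-6, 2-4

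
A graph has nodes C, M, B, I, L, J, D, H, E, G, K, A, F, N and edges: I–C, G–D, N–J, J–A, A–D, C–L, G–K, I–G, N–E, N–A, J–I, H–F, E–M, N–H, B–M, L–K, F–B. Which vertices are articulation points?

N

Removing N increases the component count from 1 to 2, so N is a cut vertex.
By contrast removing D leaves 1 component; it is not a cut vertex. No other vertex is a cut vertex either.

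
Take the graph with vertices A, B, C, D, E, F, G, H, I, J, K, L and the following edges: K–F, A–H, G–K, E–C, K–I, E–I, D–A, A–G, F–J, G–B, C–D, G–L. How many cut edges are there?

The edges on the cycle E-C-D-A-G-K-I-E are not bridges since each lies on that cycle.
But removing H–A disconnects H from A; removing F–J disconnects F from J; removing L–G disconnects L from G; removing F–K disconnects F from K — these are bridges.
In total 5 edges are bridges.

5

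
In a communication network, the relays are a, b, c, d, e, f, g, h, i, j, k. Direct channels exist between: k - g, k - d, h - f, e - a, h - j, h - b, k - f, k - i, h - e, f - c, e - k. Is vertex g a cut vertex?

No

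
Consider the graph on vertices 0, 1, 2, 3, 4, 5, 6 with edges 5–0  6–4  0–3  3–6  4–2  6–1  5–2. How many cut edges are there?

1

The edges on the cycle 5-0-3-6-4-2-5 are not bridges since each lies on that cycle.
But removing 6–1 disconnects 6 from 1 — this is a bridge.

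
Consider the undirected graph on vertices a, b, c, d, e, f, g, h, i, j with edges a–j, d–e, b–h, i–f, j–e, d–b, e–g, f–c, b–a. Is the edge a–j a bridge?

No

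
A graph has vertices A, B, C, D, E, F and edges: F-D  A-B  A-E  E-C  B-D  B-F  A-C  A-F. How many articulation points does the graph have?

Removing A increases the component count from 1 to 2, so A is a cut vertex.
By contrast removing B leaves 1 component; it is not a cut vertex. No other vertex is a cut vertex either.

1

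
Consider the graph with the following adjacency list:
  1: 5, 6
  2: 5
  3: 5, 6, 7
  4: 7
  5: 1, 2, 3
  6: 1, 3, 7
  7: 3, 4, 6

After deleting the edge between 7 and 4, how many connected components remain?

2

Before removal there is 1 component.
7-4 is a bridge — removing it separates 7's side from 4's side.
After removal: 2 components.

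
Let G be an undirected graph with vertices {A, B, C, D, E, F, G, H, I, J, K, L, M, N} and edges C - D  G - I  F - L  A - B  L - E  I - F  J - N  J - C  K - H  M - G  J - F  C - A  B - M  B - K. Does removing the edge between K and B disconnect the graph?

Yes

Removing K - B leaves no path between K and B: the component count goes from 1 to 2. So it is a bridge.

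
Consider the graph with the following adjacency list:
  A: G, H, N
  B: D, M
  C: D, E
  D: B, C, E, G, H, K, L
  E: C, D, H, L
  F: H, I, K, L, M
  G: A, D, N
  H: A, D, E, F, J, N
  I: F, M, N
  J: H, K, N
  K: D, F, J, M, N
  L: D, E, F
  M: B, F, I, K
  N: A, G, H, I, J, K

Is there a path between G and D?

Yes

From G we can reach A, B, C, D, E, F, G, H, I, J, K, L, M, N, which includes D.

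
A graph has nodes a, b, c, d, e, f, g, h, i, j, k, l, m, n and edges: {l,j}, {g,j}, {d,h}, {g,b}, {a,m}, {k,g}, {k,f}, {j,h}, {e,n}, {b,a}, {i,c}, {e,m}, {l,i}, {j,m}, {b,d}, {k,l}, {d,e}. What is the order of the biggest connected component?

14

Starting from a we can reach a, b, c, d, e, f, g, h, i, j, k, l, m, n. That is one component of size 14.
The largest has 14 vertices.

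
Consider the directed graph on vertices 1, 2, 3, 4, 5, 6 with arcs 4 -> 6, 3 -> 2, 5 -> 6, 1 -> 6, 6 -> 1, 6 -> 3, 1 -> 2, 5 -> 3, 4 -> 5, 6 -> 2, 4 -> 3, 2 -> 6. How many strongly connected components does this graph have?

3

{1, 2, 3, 6} are all mutually reachable — one SCC of size 4.
{4} is an SCC by itself.
{5} is an SCC by itself.
That gives 3 strongly connected components.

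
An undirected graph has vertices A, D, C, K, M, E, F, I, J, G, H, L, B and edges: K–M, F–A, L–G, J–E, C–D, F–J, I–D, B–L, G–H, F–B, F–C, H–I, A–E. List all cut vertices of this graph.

F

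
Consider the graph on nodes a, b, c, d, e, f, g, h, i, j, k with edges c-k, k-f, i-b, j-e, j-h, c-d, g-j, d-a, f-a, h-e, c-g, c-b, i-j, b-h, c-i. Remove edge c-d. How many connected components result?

1

c and d are still connected via c-k-f-a-d, so the component count stays at 1.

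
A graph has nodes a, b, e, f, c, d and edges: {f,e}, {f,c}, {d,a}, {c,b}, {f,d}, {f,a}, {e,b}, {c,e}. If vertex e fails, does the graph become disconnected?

No

Deleting e leaves 1 component (was 1) (its neighbors b, c, f remain connected to each other), so e is not a cut vertex.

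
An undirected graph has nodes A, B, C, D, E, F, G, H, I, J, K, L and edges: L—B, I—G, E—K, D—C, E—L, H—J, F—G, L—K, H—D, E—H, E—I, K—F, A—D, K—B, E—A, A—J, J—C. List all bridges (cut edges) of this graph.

The edges on the cycle E-L-B-K-E are not bridges since each lies on that cycle.
Every edge lies on some cycle, so there are no bridges.

none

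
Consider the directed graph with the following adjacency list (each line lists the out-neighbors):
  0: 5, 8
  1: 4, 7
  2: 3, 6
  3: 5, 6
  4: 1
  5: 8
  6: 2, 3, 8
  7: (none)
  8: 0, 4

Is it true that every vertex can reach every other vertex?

No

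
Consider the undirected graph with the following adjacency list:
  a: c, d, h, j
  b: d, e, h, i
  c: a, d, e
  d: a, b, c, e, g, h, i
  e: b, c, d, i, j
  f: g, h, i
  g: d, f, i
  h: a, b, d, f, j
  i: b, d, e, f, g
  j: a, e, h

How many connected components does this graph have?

1

Starting from a we can reach a, b, c, d, e, f, g, h, i, j. That is one component of size 10.
Total: 1 component.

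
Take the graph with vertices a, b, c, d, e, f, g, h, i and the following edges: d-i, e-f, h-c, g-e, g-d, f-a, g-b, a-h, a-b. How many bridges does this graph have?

The edges on the cycle g-e-f-a-b-g are not bridges since each lies on that cycle.
But removing d-i disconnects d from i; removing c-h disconnects c from h; removing a-h disconnects a from h; removing g-d disconnects g from d — these are bridges.
That makes 4 bridges.

4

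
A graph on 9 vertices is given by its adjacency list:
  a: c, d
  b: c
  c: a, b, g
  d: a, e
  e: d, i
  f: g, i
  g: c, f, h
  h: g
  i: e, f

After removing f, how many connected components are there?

With f gone, the remaining components are: {a, b, c, d, e, g, h, i}.
That is 1 component.

1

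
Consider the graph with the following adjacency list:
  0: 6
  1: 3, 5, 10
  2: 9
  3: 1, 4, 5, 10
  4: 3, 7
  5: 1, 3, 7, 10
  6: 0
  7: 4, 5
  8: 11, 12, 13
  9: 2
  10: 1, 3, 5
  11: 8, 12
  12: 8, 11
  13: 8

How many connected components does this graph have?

Starting from 0 we can reach 0, 6. That is one component of size 2.
Starting from 2 we can reach 2, 9. That is one component of size 2.
Starting from 8 we can reach 8, 11, 12, 13. That is one component of size 4.
Starting from 1 we can reach 1, 3, 4, 5, 7, 10. That is one component of size 6.
Total: 4 components.

4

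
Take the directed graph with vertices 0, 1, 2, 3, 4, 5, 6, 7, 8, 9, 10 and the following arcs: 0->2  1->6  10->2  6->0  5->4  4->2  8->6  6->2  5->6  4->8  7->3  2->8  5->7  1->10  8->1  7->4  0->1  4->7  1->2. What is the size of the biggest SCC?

6

{0, 1, 2, 6, 8, 10} are all mutually reachable — one SCC of size 6.
{4, 7} are all mutually reachable — one SCC of size 2.
{9} is an SCC by itself.
{5} is an SCC by itself.
{3} is an SCC by itself.
The largest has 6 vertices.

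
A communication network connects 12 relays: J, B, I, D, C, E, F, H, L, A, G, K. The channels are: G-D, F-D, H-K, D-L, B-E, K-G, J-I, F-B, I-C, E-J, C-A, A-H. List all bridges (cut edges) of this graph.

The edges on the cycle F-B-E-J-I-C-A-H-K-G-D-F are not bridges since each lies on that cycle.
But removing D-L disconnects D from L — this is a bridge.

D-L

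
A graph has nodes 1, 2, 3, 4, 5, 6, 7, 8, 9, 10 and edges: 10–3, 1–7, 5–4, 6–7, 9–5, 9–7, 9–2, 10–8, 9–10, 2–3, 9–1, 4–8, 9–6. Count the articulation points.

1

Removing 9 increases the component count from 1 to 2, so 9 is a cut vertex.
By contrast removing 1 leaves 1 component; it is not a cut vertex. No other vertex is a cut vertex either.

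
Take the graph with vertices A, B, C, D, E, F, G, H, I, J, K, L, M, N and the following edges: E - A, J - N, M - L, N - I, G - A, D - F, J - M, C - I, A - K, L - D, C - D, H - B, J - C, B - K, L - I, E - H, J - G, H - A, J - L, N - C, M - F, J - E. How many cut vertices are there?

Removing J increases the component count from 1 to 2, so J is a cut vertex.
By contrast removing A leaves 1 component; it is not a cut vertex. No other vertex is a cut vertex either.

1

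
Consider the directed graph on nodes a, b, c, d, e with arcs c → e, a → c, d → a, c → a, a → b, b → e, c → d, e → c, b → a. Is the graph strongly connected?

From a we can reach every vertex (a, b, c, d, e), and every vertex can reach a (a, b, c, d, e). So the whole graph is one strongly connected component.

Yes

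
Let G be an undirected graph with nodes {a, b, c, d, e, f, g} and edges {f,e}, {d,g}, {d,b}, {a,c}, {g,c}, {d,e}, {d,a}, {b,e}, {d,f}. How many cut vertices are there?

1

Removing d increases the component count from 1 to 2, so d is a cut vertex.
By contrast removing e leaves 1 component; it is not a cut vertex. No other vertex is a cut vertex either.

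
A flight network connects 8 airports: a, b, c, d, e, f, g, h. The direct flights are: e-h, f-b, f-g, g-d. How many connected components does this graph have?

a is isolated — a component by itself.
c is isolated — a component by itself.
Starting from e we can reach e, h. That is one component of size 2.
Starting from b we can reach b, d, f, g. That is one component of size 4.
Total: 4 components.

4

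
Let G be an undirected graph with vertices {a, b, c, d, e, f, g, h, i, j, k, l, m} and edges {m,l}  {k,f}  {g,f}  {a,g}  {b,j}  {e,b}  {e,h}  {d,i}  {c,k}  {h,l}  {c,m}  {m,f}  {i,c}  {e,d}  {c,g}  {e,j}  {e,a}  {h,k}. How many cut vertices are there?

1

Removing e increases the component count from 1 to 2, so e is a cut vertex.
By contrast removing d leaves 1 component; it is not a cut vertex. No other vertex is a cut vertex either.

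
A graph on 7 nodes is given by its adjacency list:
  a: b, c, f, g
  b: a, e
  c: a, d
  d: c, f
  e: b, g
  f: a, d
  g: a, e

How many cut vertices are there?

Removing a increases the component count from 1 to 2, so a is a cut vertex.
By contrast removing c leaves 1 component; it is not a cut vertex. No other vertex is a cut vertex either.

1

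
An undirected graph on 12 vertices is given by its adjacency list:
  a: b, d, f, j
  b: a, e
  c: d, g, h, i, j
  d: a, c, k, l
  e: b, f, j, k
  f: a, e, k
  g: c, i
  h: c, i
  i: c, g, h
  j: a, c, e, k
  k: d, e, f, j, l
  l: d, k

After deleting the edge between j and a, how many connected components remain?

j and a are still connected via j-c-d-a, so the component count stays at 1.

1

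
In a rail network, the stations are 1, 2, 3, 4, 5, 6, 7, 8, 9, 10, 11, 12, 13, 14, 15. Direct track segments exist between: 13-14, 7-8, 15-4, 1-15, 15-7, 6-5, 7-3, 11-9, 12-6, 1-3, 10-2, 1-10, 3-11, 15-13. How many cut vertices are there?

8

Removing 1 increases the component count from 2 to 3, so 1 is a cut vertex.
Removing 3 increases the component count from 2 to 3, so 3 is a cut vertex.
Removing 6 increases the component count from 2 to 3, so 6 is a cut vertex.
Likewise 7, 10, 11, 13, 15 are cut vertices.
By contrast removing 4 leaves 2 components; it is not a cut vertex. No other vertex is a cut vertex either.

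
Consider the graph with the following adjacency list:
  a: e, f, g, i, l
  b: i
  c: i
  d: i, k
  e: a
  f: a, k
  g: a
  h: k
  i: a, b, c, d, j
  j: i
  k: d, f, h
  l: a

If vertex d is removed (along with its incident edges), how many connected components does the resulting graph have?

With d gone, the remaining components are: {a, b, c, e, f, g, h, i, j, k, l}.
That is 1 component.

1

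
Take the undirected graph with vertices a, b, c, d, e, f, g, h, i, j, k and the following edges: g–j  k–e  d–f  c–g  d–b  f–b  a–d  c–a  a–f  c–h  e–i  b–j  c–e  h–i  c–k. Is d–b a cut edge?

No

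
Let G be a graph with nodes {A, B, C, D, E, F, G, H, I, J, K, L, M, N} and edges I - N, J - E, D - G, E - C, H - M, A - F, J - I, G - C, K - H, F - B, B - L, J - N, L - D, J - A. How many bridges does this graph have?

The edges on the cycle J-I-N-J are not bridges since each lies on that cycle.
But removing H - M disconnects H from M; removing K - H disconnects K from H — these are bridges.
That makes 2 bridges.

2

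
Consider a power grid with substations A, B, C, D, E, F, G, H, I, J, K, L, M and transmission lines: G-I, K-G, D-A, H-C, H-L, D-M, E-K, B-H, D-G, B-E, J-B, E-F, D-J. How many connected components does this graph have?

1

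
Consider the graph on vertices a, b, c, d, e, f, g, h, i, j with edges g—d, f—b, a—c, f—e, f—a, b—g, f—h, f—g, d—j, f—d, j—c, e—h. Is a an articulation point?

Deleting a leaves 2 components (was 2), so a is not a cut vertex.

No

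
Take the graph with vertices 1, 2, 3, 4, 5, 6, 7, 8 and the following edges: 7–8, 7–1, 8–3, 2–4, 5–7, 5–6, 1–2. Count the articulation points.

Removing 1 increases the component count from 1 to 2, so 1 is a cut vertex.
Removing 2 increases the component count from 1 to 2, so 2 is a cut vertex.
Removing 5 increases the component count from 1 to 2, so 5 is a cut vertex.
Likewise 7, 8 are cut vertices.
By contrast removing 4 leaves 1 component; it is not a cut vertex. No other vertex is a cut vertex either.

5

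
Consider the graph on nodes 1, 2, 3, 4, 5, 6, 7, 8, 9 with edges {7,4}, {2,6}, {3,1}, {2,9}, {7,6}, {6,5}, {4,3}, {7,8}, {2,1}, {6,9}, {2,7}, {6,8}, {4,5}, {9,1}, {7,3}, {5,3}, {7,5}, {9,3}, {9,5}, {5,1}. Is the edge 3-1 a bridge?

No

After removing 3-1, the path 3-9-1 still connects them, so the edge is not a bridge.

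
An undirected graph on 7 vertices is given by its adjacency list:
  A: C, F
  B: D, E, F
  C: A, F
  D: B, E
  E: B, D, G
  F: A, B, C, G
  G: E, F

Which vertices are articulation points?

F

Removing F increases the component count from 1 to 2, so F is a cut vertex.
By contrast removing C leaves 1 component; it is not a cut vertex. No other vertex is a cut vertex either.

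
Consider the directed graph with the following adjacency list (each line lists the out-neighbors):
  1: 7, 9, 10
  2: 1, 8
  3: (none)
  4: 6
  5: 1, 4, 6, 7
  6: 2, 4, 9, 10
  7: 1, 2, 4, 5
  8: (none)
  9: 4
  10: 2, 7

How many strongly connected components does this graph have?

3

{1, 2, 4, 5, 6, 7, 9, 10} are all mutually reachable — one SCC of size 8.
{8} is an SCC by itself.
{3} is an SCC by itself.
That gives 3 strongly connected components.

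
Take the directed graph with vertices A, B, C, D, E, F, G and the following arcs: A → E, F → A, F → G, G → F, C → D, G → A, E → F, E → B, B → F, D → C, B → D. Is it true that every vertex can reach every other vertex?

No

There is no directed path from C to A, so the graph is not strongly connected.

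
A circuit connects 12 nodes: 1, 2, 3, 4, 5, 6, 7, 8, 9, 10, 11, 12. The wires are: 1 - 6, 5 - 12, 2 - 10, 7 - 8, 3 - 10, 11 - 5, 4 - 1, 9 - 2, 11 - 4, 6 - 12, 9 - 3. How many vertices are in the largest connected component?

6

Starting from 7 we can reach 7, 8. That is one component of size 2.
Starting from 2 we can reach 2, 3, 9, 10. That is one component of size 4.
Starting from 1 we can reach 1, 4, 5, 6, 11, 12. That is one component of size 6.
The largest has 6 vertices.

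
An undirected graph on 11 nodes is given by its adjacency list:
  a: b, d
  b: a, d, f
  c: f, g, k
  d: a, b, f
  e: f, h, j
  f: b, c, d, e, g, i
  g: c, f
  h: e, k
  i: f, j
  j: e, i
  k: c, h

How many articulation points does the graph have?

1

Removing f increases the component count from 1 to 2, so f is a cut vertex.
By contrast removing b leaves 1 component; it is not a cut vertex. No other vertex is a cut vertex either.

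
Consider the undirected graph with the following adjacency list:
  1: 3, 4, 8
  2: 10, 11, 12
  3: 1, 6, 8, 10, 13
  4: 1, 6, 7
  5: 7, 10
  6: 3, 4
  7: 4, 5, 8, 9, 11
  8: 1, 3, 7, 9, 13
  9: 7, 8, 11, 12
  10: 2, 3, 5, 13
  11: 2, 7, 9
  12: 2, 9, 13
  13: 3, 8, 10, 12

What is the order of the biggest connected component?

13

Starting from 1 we can reach 1, 2, 3, 4, 5, 6, 7, 8, 9, 10, 11, 12, 13. That is one component of size 13.
The largest has 13 vertices.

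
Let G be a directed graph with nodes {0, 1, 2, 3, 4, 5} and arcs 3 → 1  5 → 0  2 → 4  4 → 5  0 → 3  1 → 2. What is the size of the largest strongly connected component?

6

{0, 1, 2, 3, 4, 5} are all mutually reachable — one SCC of size 6.
The largest has 6 vertices.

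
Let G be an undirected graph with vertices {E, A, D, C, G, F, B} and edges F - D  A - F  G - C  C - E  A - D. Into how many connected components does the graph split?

B is isolated — a component by itself.
Starting from C we can reach C, E, G. That is one component of size 3.
Starting from A we can reach A, D, F. That is one component of size 3.
Total: 3 components.

3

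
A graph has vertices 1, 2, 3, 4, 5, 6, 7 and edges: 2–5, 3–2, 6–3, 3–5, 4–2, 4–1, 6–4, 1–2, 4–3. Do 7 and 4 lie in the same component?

The component containing 7 is {7}, and 4 is not in it.

No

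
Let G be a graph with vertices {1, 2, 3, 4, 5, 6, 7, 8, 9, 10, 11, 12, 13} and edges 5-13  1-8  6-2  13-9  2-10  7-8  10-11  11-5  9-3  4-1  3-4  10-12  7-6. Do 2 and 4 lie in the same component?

Yes

From 2 we can reach 1, 2, 3, 4, 5, 6, 7, 8, 9, 10, 11, 12, 13, which includes 4.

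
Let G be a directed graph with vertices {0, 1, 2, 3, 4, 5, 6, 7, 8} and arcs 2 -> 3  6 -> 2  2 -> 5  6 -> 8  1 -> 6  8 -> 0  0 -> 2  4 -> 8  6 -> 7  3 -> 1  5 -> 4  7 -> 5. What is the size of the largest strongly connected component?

9

{0, 1, 2, 3, 4, 5, 6, 7, 8} are all mutually reachable — one SCC of size 9.
The largest has 9 vertices.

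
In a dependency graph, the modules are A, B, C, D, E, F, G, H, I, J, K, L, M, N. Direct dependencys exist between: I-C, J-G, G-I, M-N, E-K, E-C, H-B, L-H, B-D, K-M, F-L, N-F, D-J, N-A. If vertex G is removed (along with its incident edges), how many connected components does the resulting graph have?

1

With G gone, the remaining components are: {A, B, C, D, E, F, H, I, J, K, L, M, N}.
That is 1 component.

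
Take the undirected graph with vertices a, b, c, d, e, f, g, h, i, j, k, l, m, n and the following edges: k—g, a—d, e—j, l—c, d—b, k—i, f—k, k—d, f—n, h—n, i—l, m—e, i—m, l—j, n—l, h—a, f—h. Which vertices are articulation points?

Removing d increases the component count from 1 to 2, so d is a cut vertex.
Removing k increases the component count from 1 to 2, so k is a cut vertex.
Removing l increases the component count from 1 to 2, so l is a cut vertex.
By contrast removing a leaves 1 component; it is not a cut vertex. No other vertex is a cut vertex either.

d, k, l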